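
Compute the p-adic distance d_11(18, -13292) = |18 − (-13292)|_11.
d_11(18, -13292) = 1/1331

Step 1 — x − y = 18 − (-13292) = 13310. Step 2 — v_11(13310) = 3 (factor: 13310 = (11^3 · 10); the sign does not affect v_p). Step 3 — |x − y|_11 = 11^{-3} = 1/1331.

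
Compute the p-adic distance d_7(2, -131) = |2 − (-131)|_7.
d_7(2, -131) = 1/7

Step 1 — x − y = 2 − (-131) = 133. Step 2 — v_7(133) = 1 (factor: 133 = (7^1 · 19); the sign does not affect v_p). Step 3 — |x − y|_7 = 7^{-1} = 1/7.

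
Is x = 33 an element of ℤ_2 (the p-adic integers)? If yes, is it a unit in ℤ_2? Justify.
x ∈ ℤ_2^× (unit); v_2(x) = 0

ℤ_2 = {x ∈ ℚ_2 : v_2(x) ≥ 0} and ℤ_2^× = {x ∈ ℤ_2 : v_2(x) = 0}. Here v_2(33) = v_2(num) − v_2(den) = 0; compare against these criteria.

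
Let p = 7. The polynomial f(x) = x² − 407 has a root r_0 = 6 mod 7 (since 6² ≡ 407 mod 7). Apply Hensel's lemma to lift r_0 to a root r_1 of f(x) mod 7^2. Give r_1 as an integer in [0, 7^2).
r_1 = 41 (mod 49)

Hensel's recurrence: r_{i+1} = r_i − f(r_i)·(f′(r_i))^{-1} mod 7^{i+2}, with f′(x) = 2x. Iterate:
  r_0 = 6 (mod 7)
  r_1 = 41 (mod 49)
Final: r_1 = 41, and one checks f(r_1) ≡ 0 mod 7^2.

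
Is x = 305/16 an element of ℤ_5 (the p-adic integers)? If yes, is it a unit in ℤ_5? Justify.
x ∈ ℤ_5 but not a unit; v_5(x) = 1 > 0

ℤ_5 = {x ∈ ℚ_5 : v_5(x) ≥ 0} and ℤ_5^× = {x ∈ ℤ_5 : v_5(x) = 0}. Here v_5(305/16) = v_5(num) − v_5(den) = 1; compare against these criteria.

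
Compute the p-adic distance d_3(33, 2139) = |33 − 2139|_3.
d_3(33, 2139) = 1/81

Step 1 — x − y = 33 − 2139 = -2106. Step 2 — v_3(-2106) = 4 (factor: -2106 = −(3^4 · 26); the sign does not affect v_p). Step 3 — |x − y|_3 = 3^{-4} = 1/81.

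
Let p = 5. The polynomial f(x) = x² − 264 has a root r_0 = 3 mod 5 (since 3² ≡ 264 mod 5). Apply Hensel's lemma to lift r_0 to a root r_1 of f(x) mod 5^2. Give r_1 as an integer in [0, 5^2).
r_1 = 8 (mod 25)

Hensel's recurrence: r_{i+1} = r_i − f(r_i)·(f′(r_i))^{-1} mod 5^{i+2}, with f′(x) = 2x. Iterate:
  r_0 = 3 (mod 5)
  r_1 = 8 (mod 25)
Final: r_1 = 8, and one checks f(r_1) ≡ 0 mod 5^2.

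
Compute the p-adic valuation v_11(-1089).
v_11(-1089) = 2

v_11(n) is the largest exponent k such that 11^k divides n. Factor out: -1089 = -11^2 · 9. (Sign doesn't affect v_p.) So v_11(-1089) = 2.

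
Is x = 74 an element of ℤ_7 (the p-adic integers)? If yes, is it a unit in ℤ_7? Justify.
x ∈ ℤ_7^× (unit); v_7(x) = 0

ℤ_7 = {x ∈ ℚ_7 : v_7(x) ≥ 0} and ℤ_7^× = {x ∈ ℤ_7 : v_7(x) = 0}. Here v_7(74) = v_7(num) − v_7(den) = 0; compare against these criteria.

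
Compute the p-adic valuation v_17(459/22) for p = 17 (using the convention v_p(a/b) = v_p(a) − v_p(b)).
v_17(459/22) = 1

Factor powers of 17 from the numerator and denominator of the reduced fraction: 459 = 17^1 · 27 and 22 = 17^0 · 22. Apply v_p(a/b) = v_p(a) − v_p(b): v_17(459/22) = 1 − 0 = 1.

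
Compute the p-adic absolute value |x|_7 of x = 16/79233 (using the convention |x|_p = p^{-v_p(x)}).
|16/79233|_7 = 2401

Step 1 — compute v_7(x) by factoring powers of 7 out of the numerator and denominator: v_7(16/79233) = -4. Step 2 — apply |x|_p = p^{-v_p(x)} = 7^{4} = 2401.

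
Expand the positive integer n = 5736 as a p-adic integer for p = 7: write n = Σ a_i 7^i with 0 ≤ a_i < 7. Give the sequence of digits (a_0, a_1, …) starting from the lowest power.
(a_0, a_1, …) = (3, 0, 5, 2, 2)

Repeated division by 7 gives the digits low-to-high: 5736 = 3 + 5·7^2 + 2·7^3 + 2·7^4. Digit sequence: (3, 0, 5, 2, 2).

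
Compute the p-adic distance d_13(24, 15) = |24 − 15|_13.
d_13(24, 15) = 1

Step 1 — x − y = 24 − 15 = 9. Step 2 — v_13(9) = 0 (factor: 9 = (13^0 · 9); the sign does not affect v_p). Step 3 — |x − y|_13 = 13^{0} = 1.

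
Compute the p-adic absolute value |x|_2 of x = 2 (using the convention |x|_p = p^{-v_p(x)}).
|2|_2 = 1/2

Step 1 — compute v_2(x) by factoring powers of 2 out of the numerator and denominator: v_2(2) = 1. Step 2 — apply |x|_p = p^{-v_p(x)} = 2^{-1} = 1/2.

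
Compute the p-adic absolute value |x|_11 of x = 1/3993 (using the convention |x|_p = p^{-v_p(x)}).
|1/3993|_11 = 1331

Step 1 — compute v_11(x) by factoring powers of 11 out of the numerator and denominator: v_11(1/3993) = -3. Step 2 — apply |x|_p = p^{-v_p(x)} = 11^{3} = 1331.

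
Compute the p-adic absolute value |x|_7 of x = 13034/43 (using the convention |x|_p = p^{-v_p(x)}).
|13034/43|_7 = 1/343

Step 1 — compute v_7(x) by factoring powers of 7 out of the numerator and denominator: v_7(13034/43) = 3. Step 2 — apply |x|_p = p^{-v_p(x)} = 7^{-3} = 1/343.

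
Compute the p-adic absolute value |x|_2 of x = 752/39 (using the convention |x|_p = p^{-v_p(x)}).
|752/39|_2 = 1/16

Step 1 — compute v_2(x) by factoring powers of 2 out of the numerator and denominator: v_2(752/39) = 4. Step 2 — apply |x|_p = p^{-v_p(x)} = 2^{-4} = 1/16.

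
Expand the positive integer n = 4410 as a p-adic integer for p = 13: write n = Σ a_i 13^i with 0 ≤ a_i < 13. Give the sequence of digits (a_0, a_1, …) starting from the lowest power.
(a_0, a_1, …) = (3, 1, 0, 2)

Repeated division by 13 gives the digits low-to-high: 4410 = 3 + 1·13^1 + 2·13^3. Digit sequence: (3, 1, 0, 2).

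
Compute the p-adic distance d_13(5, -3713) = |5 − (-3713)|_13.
d_13(5, -3713) = 1/169

Step 1 — x − y = 5 − (-3713) = 3718. Step 2 — v_13(3718) = 2 (factor: 3718 = (13^2 · 22); the sign does not affect v_p). Step 3 — |x − y|_13 = 13^{-2} = 1/169.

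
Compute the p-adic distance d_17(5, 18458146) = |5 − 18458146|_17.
d_17(5, 18458146) = 1/1419857

Step 1 — x − y = 5 − 18458146 = -18458141. Step 2 — v_17(-18458141) = 5 (factor: -18458141 = −(17^5 · 13); the sign does not affect v_p). Step 3 — |x − y|_17 = 17^{-5} = 1/1419857.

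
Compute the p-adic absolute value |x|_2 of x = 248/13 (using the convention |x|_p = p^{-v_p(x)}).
|248/13|_2 = 1/8

Step 1 — compute v_2(x) by factoring powers of 2 out of the numerator and denominator: v_2(248/13) = 3. Step 2 — apply |x|_p = p^{-v_p(x)} = 2^{-3} = 1/8.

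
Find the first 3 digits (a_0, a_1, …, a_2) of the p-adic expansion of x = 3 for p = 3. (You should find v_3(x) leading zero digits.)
(a_0, …, a_2) = (0, 1, 0)

v_3(3) = 1, so a_0 = ... = a_0 = 0. Factor out: x = 3^1 · u with u = 1 a unit in ℤ_3. Expand u iteratively via a_{v+i} = u_i mod 3, u_{i+1} = (u_i − a_{v+i})/3:
  u_0 = 1;  a_1 = 1;  u_1 = (u_0 − 1)/3 = 0
  u_1 = 0;  a_2 = 0;  u_2 = (u_1 − 0)/3 = 0
Digits: (0, 1, 0).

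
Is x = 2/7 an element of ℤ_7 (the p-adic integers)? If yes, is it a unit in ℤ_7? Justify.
x ∉ ℤ_7 (v_7(x) = -1 < 0)

ℤ_7 = {x ∈ ℚ_7 : v_7(x) ≥ 0} and ℤ_7^× = {x ∈ ℤ_7 : v_7(x) = 0}. Here v_7(2/7) = v_7(num) − v_7(den) = -1; compare against these criteria.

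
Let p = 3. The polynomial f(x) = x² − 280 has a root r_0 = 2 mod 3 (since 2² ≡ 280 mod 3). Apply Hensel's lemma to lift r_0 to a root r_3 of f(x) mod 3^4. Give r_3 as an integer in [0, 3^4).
r_3 = 62 (mod 81)

Hensel's recurrence: r_{i+1} = r_i − f(r_i)·(f′(r_i))^{-1} mod 3^{i+2}, with f′(x) = 2x. Iterate:
  r_0 = 2 (mod 3)
  r_1 = 8 (mod 9)
  r_2 = 8 (mod 27)
  r_3 = 62 (mod 81)
Final: r_3 = 62, and one checks f(r_3) ≡ 0 mod 3^4.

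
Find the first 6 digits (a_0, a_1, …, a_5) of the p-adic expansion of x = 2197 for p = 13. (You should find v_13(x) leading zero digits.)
(a_0, …, a_5) = (0, 0, 0, 1, 0, 0)

v_13(2197) = 3, so a_0 = ... = a_2 = 0. Factor out: x = 13^3 · u with u = 1 a unit in ℤ_13. Expand u iteratively via a_{v+i} = u_i mod 13, u_{i+1} = (u_i − a_{v+i})/13:
  u_0 = 1;  a_3 = 1;  u_1 = (u_0 − 1)/13 = 0
  u_1 = 0;  a_4 = 0;  u_2 = (u_1 − 0)/13 = 0
  u_2 = 0;  a_5 = 0;  u_3 = (u_2 − 0)/13 = 0
Digits: (0, 0, 0, 1, 0, 0).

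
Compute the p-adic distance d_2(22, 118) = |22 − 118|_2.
d_2(22, 118) = 1/32

Step 1 — x − y = 22 − 118 = -96. Step 2 — v_2(-96) = 5 (factor: -96 = −(2^5 · 3); the sign does not affect v_p). Step 3 — |x − y|_2 = 2^{-5} = 1/32.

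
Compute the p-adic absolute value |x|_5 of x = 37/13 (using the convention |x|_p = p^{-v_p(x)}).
|37/13|_5 = 1

Step 1 — compute v_5(x) by factoring powers of 5 out of the numerator and denominator: v_5(37/13) = 0. Step 2 — apply |x|_p = p^{-v_p(x)} = 5^{0} = 1.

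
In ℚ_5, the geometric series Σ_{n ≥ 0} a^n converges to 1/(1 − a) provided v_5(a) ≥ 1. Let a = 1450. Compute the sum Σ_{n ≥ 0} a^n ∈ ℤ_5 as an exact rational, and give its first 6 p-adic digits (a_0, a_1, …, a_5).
Σ a^n = 1/(1 − a) = -1/1449;  first 6 digits = (1, 0, 3, 1, 1, 3)

v_5(a) = 2 ≥ 1, so the series converges in ℤ_5 to 1/(1 − a) = 1/(1 − 1450) = -1/1449. Expand this rational in ℤ_5: compute digits iteratively via d_i = x_i mod 5, x_{i+1} = (x_i − d_i)/5. The first 6 digits are (1, 0, 3, 1, 1, 3).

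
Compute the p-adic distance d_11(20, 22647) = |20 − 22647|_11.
d_11(20, 22647) = 1/1331

Step 1 — x − y = 20 − 22647 = -22627. Step 2 — v_11(-22627) = 3 (factor: -22627 = −(11^3 · 17); the sign does not affect v_p). Step 3 — |x − y|_11 = 11^{-3} = 1/1331.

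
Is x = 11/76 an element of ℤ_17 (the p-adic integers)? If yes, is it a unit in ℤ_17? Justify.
x ∈ ℤ_17^× (unit); v_17(x) = 0

ℤ_17 = {x ∈ ℚ_17 : v_17(x) ≥ 0} and ℤ_17^× = {x ∈ ℤ_17 : v_17(x) = 0}. Here v_17(11/76) = v_17(num) − v_17(den) = 0; compare against these criteria.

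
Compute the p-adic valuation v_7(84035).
v_7(84035) = 5

v_7(n) is the largest exponent k such that 7^k divides n. Factor out: 84035 = 7^5 · 5. (Sign doesn't affect v_p.) So v_7(84035) = 5.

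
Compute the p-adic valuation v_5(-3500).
v_5(-3500) = 3

v_5(n) is the largest exponent k such that 5^k divides n. Factor out: -3500 = -5^3 · 28. (Sign doesn't affect v_p.) So v_5(-3500) = 3.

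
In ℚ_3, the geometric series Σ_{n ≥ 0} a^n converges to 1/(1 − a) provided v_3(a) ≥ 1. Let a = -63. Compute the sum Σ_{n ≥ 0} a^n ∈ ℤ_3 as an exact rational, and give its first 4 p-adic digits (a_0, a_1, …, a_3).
Σ a^n = 1/(1 − a) = 1/64;  first 4 digits = (1, 0, 2, 0)

v_3(a) = 2 ≥ 1, so the series converges in ℤ_3 to 1/(1 − a) = 1/(1 − (-63)) = 1/64. Expand this rational in ℤ_3: compute digits iteratively via d_i = x_i mod 3, x_{i+1} = (x_i − d_i)/3. The first 4 digits are (1, 0, 2, 0).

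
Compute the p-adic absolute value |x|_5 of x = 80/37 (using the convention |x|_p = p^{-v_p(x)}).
|80/37|_5 = 1/5

Step 1 — compute v_5(x) by factoring powers of 5 out of the numerator and denominator: v_5(80/37) = 1. Step 2 — apply |x|_p = p^{-v_p(x)} = 5^{-1} = 1/5.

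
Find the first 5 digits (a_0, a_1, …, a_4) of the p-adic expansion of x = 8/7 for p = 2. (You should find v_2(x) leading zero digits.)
(a_0, …, a_4) = (0, 0, 0, 1, 1)

v_2(8/7) = 3, so a_0 = ... = a_2 = 0. Factor out: x = 2^3 · u with u = 1/7 a unit in ℤ_2. Expand u iteratively via a_{v+i} = u_i mod 2, u_{i+1} = (u_i − a_{v+i})/2:
  u_0 = 1/7;  a_3 = 1;  u_1 = (u_0 − 1)/2 = -3/7
  u_1 = -3/7;  a_4 = 1;  u_2 = (u_1 − 1)/2 = -5/7
Digits: (0, 0, 0, 1, 1).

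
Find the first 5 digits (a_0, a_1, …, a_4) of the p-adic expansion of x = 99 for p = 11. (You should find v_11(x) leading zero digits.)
(a_0, …, a_4) = (0, 9, 0, 0, 0)

v_11(99) = 1, so a_0 = ... = a_0 = 0. Factor out: x = 11^1 · u with u = 9 a unit in ℤ_11. Expand u iteratively via a_{v+i} = u_i mod 11, u_{i+1} = (u_i − a_{v+i})/11:
  u_0 = 9;  a_1 = 9;  u_1 = (u_0 − 9)/11 = 0
  u_1 = 0;  a_2 = 0;  u_2 = (u_1 − 0)/11 = 0
  u_2 = 0;  a_3 = 0;  u_3 = (u_2 − 0)/11 = 0
  u_3 = 0;  a_4 = 0;  u_4 = (u_3 − 0)/11 = 0
Digits: (0, 9, 0, 0, 0).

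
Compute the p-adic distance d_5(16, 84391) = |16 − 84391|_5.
d_5(16, 84391) = 1/3125

Step 1 — x − y = 16 − 84391 = -84375. Step 2 — v_5(-84375) = 5 (factor: -84375 = −(5^5 · 27); the sign does not affect v_p). Step 3 — |x − y|_5 = 5^{-5} = 1/3125.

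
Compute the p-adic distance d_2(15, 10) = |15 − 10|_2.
d_2(15, 10) = 1

Step 1 — x − y = 15 − 10 = 5. Step 2 — v_2(5) = 0 (factor: 5 = (2^0 · 5); the sign does not affect v_p). Step 3 — |x − y|_2 = 2^{0} = 1.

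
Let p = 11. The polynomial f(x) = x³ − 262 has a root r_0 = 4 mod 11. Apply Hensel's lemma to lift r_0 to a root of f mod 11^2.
r_1 = 114 (mod 121)

Hensel: r_{i+1} = r_i − f(r_i)/f′(r_i) mod 11^{i+2}, where f′(x) = 3x². Iterate:
  r_0 = 4 (mod 11)
  r_1 = 114 (mod 121)
Final: r = 114 with f(r) ≡ 0 mod 11^2.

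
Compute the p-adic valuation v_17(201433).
v_17(201433) = 3

v_17(n) is the largest exponent k such that 17^k divides n. Factor out: 201433 = 17^3 · 41. (Sign doesn't affect v_p.) So v_17(201433) = 3.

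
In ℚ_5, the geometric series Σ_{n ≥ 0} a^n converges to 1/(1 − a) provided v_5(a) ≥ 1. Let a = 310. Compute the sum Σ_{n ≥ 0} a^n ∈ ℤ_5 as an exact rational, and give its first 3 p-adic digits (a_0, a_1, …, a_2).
Σ a^n = 1/(1 − a) = -1/309;  first 3 digits = (1, 2, 1)

v_5(a) = 1 ≥ 1, so the series converges in ℤ_5 to 1/(1 − a) = 1/(1 − 310) = -1/309. Expand this rational in ℤ_5: compute digits iteratively via d_i = x_i mod 5, x_{i+1} = (x_i − d_i)/5. The first 3 digits are (1, 2, 1).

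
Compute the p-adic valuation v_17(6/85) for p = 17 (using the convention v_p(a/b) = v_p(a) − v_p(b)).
v_17(6/85) = -1

Factor powers of 17 from the numerator and denominator of the reduced fraction: 6 = 17^0 · 6 and 85 = 17^1 · 5. Apply v_p(a/b) = v_p(a) − v_p(b): v_17(6/85) = 0 − 1 = -1.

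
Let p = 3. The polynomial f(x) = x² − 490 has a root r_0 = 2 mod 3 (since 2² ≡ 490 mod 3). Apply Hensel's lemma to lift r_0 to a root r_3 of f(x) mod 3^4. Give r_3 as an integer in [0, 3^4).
r_3 = 2 (mod 81)

Hensel's recurrence: r_{i+1} = r_i − f(r_i)·(f′(r_i))^{-1} mod 3^{i+2}, with f′(x) = 2x. Iterate:
  r_0 = 2 (mod 3)
  r_1 = 2 (mod 9)
  r_2 = 2 (mod 27)
  r_3 = 2 (mod 81)
Final: r_3 = 2, and one checks f(r_3) ≡ 0 mod 3^4.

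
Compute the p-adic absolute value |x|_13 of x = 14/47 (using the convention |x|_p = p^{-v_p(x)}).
|14/47|_13 = 1

Step 1 — compute v_13(x) by factoring powers of 13 out of the numerator and denominator: v_13(14/47) = 0. Step 2 — apply |x|_p = p^{-v_p(x)} = 13^{0} = 1.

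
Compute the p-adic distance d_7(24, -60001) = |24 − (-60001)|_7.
d_7(24, -60001) = 1/2401

Step 1 — x − y = 24 − (-60001) = 60025. Step 2 — v_7(60025) = 4 (factor: 60025 = (7^4 · 25); the sign does not affect v_p). Step 3 — |x − y|_7 = 7^{-4} = 1/2401.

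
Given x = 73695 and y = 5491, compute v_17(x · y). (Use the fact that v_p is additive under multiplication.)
v_17(404659245) = 5

v_p(x) = 3 (factor: 73695 = 17^3 · 15); v_p(y) = 2 (factor: 5491 = 17^2 · 19). Additivity: v_p(xy) = v_p(x) + v_p(y) = 3 + 2 = 5. (Direct check: xy = 404659245 = 17^5 · (285).)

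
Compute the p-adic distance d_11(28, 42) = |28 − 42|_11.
d_11(28, 42) = 1

Step 1 — x − y = 28 − 42 = -14. Step 2 — v_11(-14) = 0 (factor: -14 = −(11^0 · 14); the sign does not affect v_p). Step 3 — |x − y|_11 = 11^{0} = 1.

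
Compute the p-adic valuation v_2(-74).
v_2(-74) = 1

v_2(n) is the largest exponent k such that 2^k divides n. Factor out: -74 = -2^1 · 37. (Sign doesn't affect v_p.) So v_2(-74) = 1.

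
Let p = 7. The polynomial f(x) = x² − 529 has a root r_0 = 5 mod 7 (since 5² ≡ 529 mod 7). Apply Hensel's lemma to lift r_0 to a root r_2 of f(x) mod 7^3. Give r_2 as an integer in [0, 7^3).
r_2 = 320 (mod 343)

Hensel's recurrence: r_{i+1} = r_i − f(r_i)·(f′(r_i))^{-1} mod 7^{i+2}, with f′(x) = 2x. Iterate:
  r_0 = 5 (mod 7)
  r_1 = 26 (mod 49)
  r_2 = 320 (mod 343)
Final: r_2 = 320, and one checks f(r_2) ≡ 0 mod 7^3.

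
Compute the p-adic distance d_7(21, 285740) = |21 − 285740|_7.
d_7(21, 285740) = 1/16807

Step 1 — x − y = 21 − 285740 = -285719. Step 2 — v_7(-285719) = 5 (factor: -285719 = −(7^5 · 17); the sign does not affect v_p). Step 3 — |x − y|_7 = 7^{-5} = 1/16807.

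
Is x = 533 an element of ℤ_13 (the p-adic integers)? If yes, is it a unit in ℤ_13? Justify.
x ∈ ℤ_13 but not a unit; v_13(x) = 1 > 0

ℤ_13 = {x ∈ ℚ_13 : v_13(x) ≥ 0} and ℤ_13^× = {x ∈ ℤ_13 : v_13(x) = 0}. Here v_13(533) = v_13(num) − v_13(den) = 1; compare against these criteria.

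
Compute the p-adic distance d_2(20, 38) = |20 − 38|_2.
d_2(20, 38) = 1/2

Step 1 — x − y = 20 − 38 = -18. Step 2 — v_2(-18) = 1 (factor: -18 = −(2^1 · 9); the sign does not affect v_p). Step 3 — |x − y|_2 = 2^{-1} = 1/2.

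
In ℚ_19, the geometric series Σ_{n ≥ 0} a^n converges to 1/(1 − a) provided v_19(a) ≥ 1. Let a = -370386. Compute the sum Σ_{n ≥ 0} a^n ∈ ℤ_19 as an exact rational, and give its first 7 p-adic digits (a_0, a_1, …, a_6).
Σ a^n = 1/(1 − a) = 1/370387;  first 7 digits = (1, 0, 0, 3, 16, 18, 8)

v_19(a) = 3 ≥ 1, so the series converges in ℤ_19 to 1/(1 − a) = 1/(1 − (-370386)) = 1/370387. Expand this rational in ℤ_19: compute digits iteratively via d_i = x_i mod 19, x_{i+1} = (x_i − d_i)/19. The first 7 digits are (1, 0, 0, 3, 16, 18, 8).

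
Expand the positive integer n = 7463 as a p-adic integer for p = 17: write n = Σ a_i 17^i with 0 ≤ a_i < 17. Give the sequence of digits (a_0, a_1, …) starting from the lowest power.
(a_0, a_1, …) = (0, 14, 8, 1)

Repeated division by 17 gives the digits low-to-high: 7463 = 14·17^1 + 8·17^2 + 1·17^3. Digit sequence: (0, 14, 8, 1).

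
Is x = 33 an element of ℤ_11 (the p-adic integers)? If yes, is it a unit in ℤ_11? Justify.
x ∈ ℤ_11 but not a unit; v_11(x) = 1 > 0

ℤ_11 = {x ∈ ℚ_11 : v_11(x) ≥ 0} and ℤ_11^× = {x ∈ ℤ_11 : v_11(x) = 0}. Here v_11(33) = v_11(num) − v_11(den) = 1; compare against these criteria.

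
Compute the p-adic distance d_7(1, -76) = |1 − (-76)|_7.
d_7(1, -76) = 1/7

Step 1 — x − y = 1 − (-76) = 77. Step 2 — v_7(77) = 1 (factor: 77 = (7^1 · 11); the sign does not affect v_p). Step 3 — |x − y|_7 = 7^{-1} = 1/7.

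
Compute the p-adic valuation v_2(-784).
v_2(-784) = 4

v_2(n) is the largest exponent k such that 2^k divides n. Factor out: -784 = -2^4 · 49. (Sign doesn't affect v_p.) So v_2(-784) = 4.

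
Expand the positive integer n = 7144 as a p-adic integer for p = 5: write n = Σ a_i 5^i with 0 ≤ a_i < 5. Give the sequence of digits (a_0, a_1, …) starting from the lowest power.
(a_0, a_1, …) = (4, 3, 0, 2, 1, 2)

Repeated division by 5 gives the digits low-to-high: 7144 = 4 + 3·5^1 + 2·5^3 + 1·5^4 + 2·5^5. Digit sequence: (4, 3, 0, 2, 1, 2).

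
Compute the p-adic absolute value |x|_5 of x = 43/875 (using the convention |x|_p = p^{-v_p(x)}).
|43/875|_5 = 125

Step 1 — compute v_5(x) by factoring powers of 5 out of the numerator and denominator: v_5(43/875) = -3. Step 2 — apply |x|_p = p^{-v_p(x)} = 5^{3} = 125.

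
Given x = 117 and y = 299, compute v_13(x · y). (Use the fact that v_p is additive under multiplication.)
v_13(34983) = 2

v_p(x) = 1 (factor: 117 = 13^1 · 9); v_p(y) = 1 (factor: 299 = 13^1 · 23). Additivity: v_p(xy) = v_p(x) + v_p(y) = 1 + 1 = 2. (Direct check: xy = 34983 = 13^2 · (207).)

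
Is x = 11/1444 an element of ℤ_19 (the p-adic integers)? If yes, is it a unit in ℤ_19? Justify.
x ∉ ℤ_19 (v_19(x) = -2 < 0)

ℤ_19 = {x ∈ ℚ_19 : v_19(x) ≥ 0} and ℤ_19^× = {x ∈ ℤ_19 : v_19(x) = 0}. Here v_19(11/1444) = v_19(num) − v_19(den) = -2; compare against these criteria.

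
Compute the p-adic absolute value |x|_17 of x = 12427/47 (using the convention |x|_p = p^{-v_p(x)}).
|12427/47|_17 = 1/289

Step 1 — compute v_17(x) by factoring powers of 17 out of the numerator and denominator: v_17(12427/47) = 2. Step 2 — apply |x|_p = p^{-v_p(x)} = 17^{-2} = 1/289.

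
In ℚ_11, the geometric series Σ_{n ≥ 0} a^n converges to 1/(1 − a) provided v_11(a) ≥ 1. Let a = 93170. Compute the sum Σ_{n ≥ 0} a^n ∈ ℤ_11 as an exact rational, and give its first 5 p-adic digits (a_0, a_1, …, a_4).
Σ a^n = 1/(1 − a) = -1/93169;  first 5 digits = (1, 0, 0, 4, 6)

v_11(a) = 3 ≥ 1, so the series converges in ℤ_11 to 1/(1 − a) = 1/(1 − 93170) = -1/93169. Expand this rational in ℤ_11: compute digits iteratively via d_i = x_i mod 11, x_{i+1} = (x_i − d_i)/11. The first 5 digits are (1, 0, 0, 4, 6).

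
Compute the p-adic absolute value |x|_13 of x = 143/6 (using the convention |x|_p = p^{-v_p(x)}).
|143/6|_13 = 1/13

Step 1 — compute v_13(x) by factoring powers of 13 out of the numerator and denominator: v_13(143/6) = 1. Step 2 — apply |x|_p = p^{-v_p(x)} = 13^{-1} = 1/13.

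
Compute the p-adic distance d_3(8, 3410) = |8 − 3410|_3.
d_3(8, 3410) = 1/243

Step 1 — x − y = 8 − 3410 = -3402. Step 2 — v_3(-3402) = 5 (factor: -3402 = −(3^5 · 14); the sign does not affect v_p). Step 3 — |x − y|_3 = 3^{-5} = 1/243.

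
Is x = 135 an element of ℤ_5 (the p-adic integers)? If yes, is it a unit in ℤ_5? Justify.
x ∈ ℤ_5 but not a unit; v_5(x) = 1 > 0

ℤ_5 = {x ∈ ℚ_5 : v_5(x) ≥ 0} and ℤ_5^× = {x ∈ ℤ_5 : v_5(x) = 0}. Here v_5(135) = v_5(num) − v_5(den) = 1; compare against these criteria.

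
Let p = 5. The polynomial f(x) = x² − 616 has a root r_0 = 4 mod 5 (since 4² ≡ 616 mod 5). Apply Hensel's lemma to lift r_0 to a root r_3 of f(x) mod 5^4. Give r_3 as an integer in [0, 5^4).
r_3 = 79 (mod 625)

Hensel's recurrence: r_{i+1} = r_i − f(r_i)·(f′(r_i))^{-1} mod 5^{i+2}, with f′(x) = 2x. Iterate:
  r_0 = 4 (mod 5)
  r_1 = 4 (mod 25)
  r_2 = 79 (mod 125)
  r_3 = 79 (mod 625)
Final: r_3 = 79, and one checks f(r_3) ≡ 0 mod 5^4.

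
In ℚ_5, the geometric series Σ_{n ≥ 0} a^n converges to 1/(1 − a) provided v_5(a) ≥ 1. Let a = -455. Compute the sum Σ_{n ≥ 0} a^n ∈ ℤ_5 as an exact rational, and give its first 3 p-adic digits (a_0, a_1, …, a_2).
Σ a^n = 1/(1 − a) = 1/456;  first 3 digits = (1, 4, 2)

v_5(a) = 1 ≥ 1, so the series converges in ℤ_5 to 1/(1 − a) = 1/(1 − (-455)) = 1/456. Expand this rational in ℤ_5: compute digits iteratively via d_i = x_i mod 5, x_{i+1} = (x_i − d_i)/5. The first 3 digits are (1, 4, 2).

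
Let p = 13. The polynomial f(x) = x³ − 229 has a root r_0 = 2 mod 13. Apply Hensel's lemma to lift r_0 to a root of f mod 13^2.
r_1 = 119 (mod 169)

Hensel: r_{i+1} = r_i − f(r_i)/f′(r_i) mod 13^{i+2}, where f′(x) = 3x². Iterate:
  r_0 = 2 (mod 13)
  r_1 = 119 (mod 169)
Final: r = 119 with f(r) ≡ 0 mod 13^2.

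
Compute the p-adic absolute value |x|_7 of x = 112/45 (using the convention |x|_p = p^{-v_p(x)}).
|112/45|_7 = 1/7

Step 1 — compute v_7(x) by factoring powers of 7 out of the numerator and denominator: v_7(112/45) = 1. Step 2 — apply |x|_p = p^{-v_p(x)} = 7^{-1} = 1/7.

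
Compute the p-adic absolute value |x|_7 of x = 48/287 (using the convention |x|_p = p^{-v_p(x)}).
|48/287|_7 = 7

Step 1 — compute v_7(x) by factoring powers of 7 out of the numerator and denominator: v_7(48/287) = -1. Step 2 — apply |x|_p = p^{-v_p(x)} = 7^{1} = 7.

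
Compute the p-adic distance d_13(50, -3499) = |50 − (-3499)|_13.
d_13(50, -3499) = 1/169

Step 1 — x − y = 50 − (-3499) = 3549. Step 2 — v_13(3549) = 2 (factor: 3549 = (13^2 · 21); the sign does not affect v_p). Step 3 — |x − y|_13 = 13^{-2} = 1/169.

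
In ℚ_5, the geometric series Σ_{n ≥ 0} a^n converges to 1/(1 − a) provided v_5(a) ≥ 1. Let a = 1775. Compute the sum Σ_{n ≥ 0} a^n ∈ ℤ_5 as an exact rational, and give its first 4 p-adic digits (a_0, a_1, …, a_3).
Σ a^n = 1/(1 − a) = -1/1774;  first 4 digits = (1, 0, 1, 4)

v_5(a) = 2 ≥ 1, so the series converges in ℤ_5 to 1/(1 − a) = 1/(1 − 1775) = -1/1774. Expand this rational in ℤ_5: compute digits iteratively via d_i = x_i mod 5, x_{i+1} = (x_i − d_i)/5. The first 4 digits are (1, 0, 1, 4).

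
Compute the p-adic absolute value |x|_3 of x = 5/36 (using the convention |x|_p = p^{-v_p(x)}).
|5/36|_3 = 9

Step 1 — compute v_3(x) by factoring powers of 3 out of the numerator and denominator: v_3(5/36) = -2. Step 2 — apply |x|_p = p^{-v_p(x)} = 3^{2} = 9.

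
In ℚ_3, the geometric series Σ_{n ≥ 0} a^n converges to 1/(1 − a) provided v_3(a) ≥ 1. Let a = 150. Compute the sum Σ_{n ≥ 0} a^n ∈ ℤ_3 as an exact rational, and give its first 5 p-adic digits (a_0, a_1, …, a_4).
Σ a^n = 1/(1 − a) = -1/149;  first 5 digits = (1, 2, 2, 0, 1)

v_3(a) = 1 ≥ 1, so the series converges in ℤ_3 to 1/(1 − a) = 1/(1 − 150) = -1/149. Expand this rational in ℤ_3: compute digits iteratively via d_i = x_i mod 3, x_{i+1} = (x_i − d_i)/3. The first 5 digits are (1, 2, 2, 0, 1).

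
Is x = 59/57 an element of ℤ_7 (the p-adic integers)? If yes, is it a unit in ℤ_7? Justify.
x ∈ ℤ_7^× (unit); v_7(x) = 0

ℤ_7 = {x ∈ ℚ_7 : v_7(x) ≥ 0} and ℤ_7^× = {x ∈ ℤ_7 : v_7(x) = 0}. Here v_7(59/57) = v_7(num) − v_7(den) = 0; compare against these criteria.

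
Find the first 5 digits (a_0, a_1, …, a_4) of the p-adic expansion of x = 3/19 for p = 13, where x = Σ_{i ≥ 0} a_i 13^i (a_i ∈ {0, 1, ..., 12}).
(a_0, …, a_4) = (7, 7, 9, 2, 8)

v_13(3/19) = 0 (numerator and denominator both coprime to 13), so x ∈ ℤ_13^×. Compute digits iteratively via a_i = x_i mod 13, x_{i+1} = (x_i − a_i)/13, with x_0 = x:
  x_0 = 3/19;  a_0 = 7;  x_1 = (x_0 − 7)/13 = -10/19
  x_1 = -10/19;  a_1 = 7;  x_2 = (x_1 − 7)/13 = -11/19
  x_2 = -11/19;  a_2 = 9;  x_3 = (x_2 − 9)/13 = -14/19
  x_3 = -14/19;  a_3 = 2;  x_4 = (x_3 − 2)/13 = -4/19
  x_4 = -4/19;  a_4 = 8;  x_5 = (x_4 − 8)/13 = -12/19
Digits: (7, 7, 9, 2, 8).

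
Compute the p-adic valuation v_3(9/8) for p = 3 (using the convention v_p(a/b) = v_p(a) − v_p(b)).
v_3(9/8) = 2

Factor powers of 3 from the numerator and denominator of the reduced fraction: 9 = 3^2 · 1 and 8 = 3^0 · 8. Apply v_p(a/b) = v_p(a) − v_p(b): v_3(9/8) = 2 − 0 = 2.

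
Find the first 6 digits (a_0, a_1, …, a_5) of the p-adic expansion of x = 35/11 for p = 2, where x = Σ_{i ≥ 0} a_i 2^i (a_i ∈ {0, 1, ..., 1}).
(a_0, …, a_5) = (1, 0, 0, 1, 0, 0)

v_2(35/11) = 0 (numerator and denominator both coprime to 2), so x ∈ ℤ_2^×. Compute digits iteratively via a_i = x_i mod 2, x_{i+1} = (x_i − a_i)/2, with x_0 = x:
  x_0 = 35/11;  a_0 = 1;  x_1 = (x_0 − 1)/2 = 12/11
  x_1 = 12/11;  a_1 = 0;  x_2 = (x_1 − 0)/2 = 6/11
  x_2 = 6/11;  a_2 = 0;  x_3 = (x_2 − 0)/2 = 3/11
  x_3 = 3/11;  a_3 = 1;  x_4 = (x_3 − 1)/2 = -4/11
  x_4 = -4/11;  a_4 = 0;  x_5 = (x_4 − 0)/2 = -2/11
  x_5 = -2/11;  a_5 = 0;  x_6 = (x_5 − 0)/2 = -1/11
Digits: (1, 0, 0, 1, 0, 0).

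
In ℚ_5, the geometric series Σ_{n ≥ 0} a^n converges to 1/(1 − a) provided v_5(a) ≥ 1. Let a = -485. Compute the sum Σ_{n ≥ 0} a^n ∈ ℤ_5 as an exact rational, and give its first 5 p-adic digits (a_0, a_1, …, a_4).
Σ a^n = 1/(1 − a) = 1/486;  first 5 digits = (1, 3, 4, 4, 1)

v_5(a) = 1 ≥ 1, so the series converges in ℤ_5 to 1/(1 − a) = 1/(1 − (-485)) = 1/486. Expand this rational in ℤ_5: compute digits iteratively via d_i = x_i mod 5, x_{i+1} = (x_i − d_i)/5. The first 5 digits are (1, 3, 4, 4, 1).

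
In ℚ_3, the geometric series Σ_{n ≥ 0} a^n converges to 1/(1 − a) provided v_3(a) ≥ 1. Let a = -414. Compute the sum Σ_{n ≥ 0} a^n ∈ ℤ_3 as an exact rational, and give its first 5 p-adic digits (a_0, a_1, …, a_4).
Σ a^n = 1/(1 − a) = 1/415;  first 5 digits = (1, 0, 2, 2, 1)

v_3(a) = 2 ≥ 1, so the series converges in ℤ_3 to 1/(1 − a) = 1/(1 − (-414)) = 1/415. Expand this rational in ℤ_3: compute digits iteratively via d_i = x_i mod 3, x_{i+1} = (x_i − d_i)/3. The first 5 digits are (1, 0, 2, 2, 1).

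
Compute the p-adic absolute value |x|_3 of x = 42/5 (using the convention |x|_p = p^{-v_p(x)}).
|42/5|_3 = 1/3

Step 1 — compute v_3(x) by factoring powers of 3 out of the numerator and denominator: v_3(42/5) = 1. Step 2 — apply |x|_p = p^{-v_p(x)} = 3^{-1} = 1/3.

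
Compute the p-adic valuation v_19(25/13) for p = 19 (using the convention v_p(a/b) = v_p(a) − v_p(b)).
v_19(25/13) = 0

Factor powers of 19 from the numerator and denominator of the reduced fraction: 25 = 19^0 · 25 and 13 = 19^0 · 13. Apply v_p(a/b) = v_p(a) − v_p(b): v_19(25/13) = 0 − 0 = 0.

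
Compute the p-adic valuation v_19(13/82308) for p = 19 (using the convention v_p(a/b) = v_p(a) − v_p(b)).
v_19(13/82308) = -3

Factor powers of 19 from the numerator and denominator of the reduced fraction: 13 = 19^0 · 13 and 82308 = 19^3 · 12. Apply v_p(a/b) = v_p(a) − v_p(b): v_19(13/82308) = 0 − 3 = -3.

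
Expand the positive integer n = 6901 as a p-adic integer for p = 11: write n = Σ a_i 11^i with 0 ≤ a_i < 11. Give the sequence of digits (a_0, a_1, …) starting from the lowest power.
(a_0, a_1, …) = (4, 0, 2, 5)

Repeated division by 11 gives the digits low-to-high: 6901 = 4 + 2·11^2 + 5·11^3. Digit sequence: (4, 0, 2, 5).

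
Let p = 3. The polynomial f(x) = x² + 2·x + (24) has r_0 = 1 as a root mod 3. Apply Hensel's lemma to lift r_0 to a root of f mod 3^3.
r_2 = 1 (mod 27)

Hensel: r_{i+1} = r_i − f(r_i)·(f′(r_i))^{-1} mod 3^{i+2}, f′(x) = 2x + 2. Iterate:
  r_0 = 1 (mod 3)
  r_1 = 1 (mod 9)
  r_2 = 1 (mod 27)
Final: r = 1 satisfies f(r) ≡ 0 mod 3^3.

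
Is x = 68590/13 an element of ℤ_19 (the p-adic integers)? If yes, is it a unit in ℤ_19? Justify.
x ∈ ℤ_19 but not a unit; v_19(x) = 3 > 0

ℤ_19 = {x ∈ ℚ_19 : v_19(x) ≥ 0} and ℤ_19^× = {x ∈ ℤ_19 : v_19(x) = 0}. Here v_19(68590/13) = v_19(num) − v_19(den) = 3; compare against these criteria.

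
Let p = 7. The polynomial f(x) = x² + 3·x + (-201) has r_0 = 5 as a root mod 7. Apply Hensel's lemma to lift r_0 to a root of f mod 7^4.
r_3 = 1902 (mod 2401)

Hensel: r_{i+1} = r_i − f(r_i)·(f′(r_i))^{-1} mod 7^{i+2}, f′(x) = 2x + 3. Iterate:
  r_0 = 5 (mod 7)
  r_1 = 40 (mod 49)
  r_2 = 187 (mod 343)
  r_3 = 1902 (mod 2401)
Final: r = 1902 satisfies f(r) ≡ 0 mod 7^4.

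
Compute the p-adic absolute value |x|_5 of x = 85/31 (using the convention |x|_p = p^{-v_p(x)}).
|85/31|_5 = 1/5

Step 1 — compute v_5(x) by factoring powers of 5 out of the numerator and denominator: v_5(85/31) = 1. Step 2 — apply |x|_p = p^{-v_p(x)} = 5^{-1} = 1/5.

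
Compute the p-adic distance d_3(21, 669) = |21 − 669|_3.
d_3(21, 669) = 1/81

Step 1 — x − y = 21 − 669 = -648. Step 2 — v_3(-648) = 4 (factor: -648 = −(3^4 · 8); the sign does not affect v_p). Step 3 — |x − y|_3 = 3^{-4} = 1/81.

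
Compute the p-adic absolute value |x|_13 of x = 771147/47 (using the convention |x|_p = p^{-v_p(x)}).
|771147/47|_13 = 1/28561

Step 1 — compute v_13(x) by factoring powers of 13 out of the numerator and denominator: v_13(771147/47) = 4. Step 2 — apply |x|_p = p^{-v_p(x)} = 13^{-4} = 1/28561.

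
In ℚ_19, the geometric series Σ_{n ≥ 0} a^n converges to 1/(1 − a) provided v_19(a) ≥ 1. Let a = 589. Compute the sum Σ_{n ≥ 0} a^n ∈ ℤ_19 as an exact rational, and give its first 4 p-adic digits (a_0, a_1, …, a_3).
Σ a^n = 1/(1 − a) = -1/588;  first 4 digits = (1, 12, 12, 11)

v_19(a) = 1 ≥ 1, so the series converges in ℤ_19 to 1/(1 − a) = 1/(1 − 589) = -1/588. Expand this rational in ℤ_19: compute digits iteratively via d_i = x_i mod 19, x_{i+1} = (x_i − d_i)/19. The first 4 digits are (1, 12, 12, 11).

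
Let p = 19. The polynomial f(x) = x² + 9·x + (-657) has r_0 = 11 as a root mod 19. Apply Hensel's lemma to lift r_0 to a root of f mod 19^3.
r_2 = 3146 (mod 6859)

Hensel: r_{i+1} = r_i − f(r_i)·(f′(r_i))^{-1} mod 19^{i+2}, f′(x) = 2x + 9. Iterate:
  r_0 = 11 (mod 19)
  r_1 = 258 (mod 361)
  r_2 = 3146 (mod 6859)
Final: r = 3146 satisfies f(r) ≡ 0 mod 19^3.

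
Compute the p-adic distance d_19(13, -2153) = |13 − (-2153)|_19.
d_19(13, -2153) = 1/361

Step 1 — x − y = 13 − (-2153) = 2166. Step 2 — v_19(2166) = 2 (factor: 2166 = (19^2 · 6); the sign does not affect v_p). Step 3 — |x − y|_19 = 19^{-2} = 1/361.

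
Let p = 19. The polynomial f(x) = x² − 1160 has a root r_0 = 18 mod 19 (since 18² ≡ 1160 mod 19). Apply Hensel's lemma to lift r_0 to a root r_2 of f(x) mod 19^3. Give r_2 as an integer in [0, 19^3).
r_2 = 3571 (mod 6859)

Hensel's recurrence: r_{i+1} = r_i − f(r_i)·(f′(r_i))^{-1} mod 19^{i+2}, with f′(x) = 2x. Iterate:
  r_0 = 18 (mod 19)
  r_1 = 322 (mod 361)
  r_2 = 3571 (mod 6859)
Final: r_2 = 3571, and one checks f(r_2) ≡ 0 mod 19^3.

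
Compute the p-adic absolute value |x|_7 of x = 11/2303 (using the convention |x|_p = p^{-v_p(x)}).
|11/2303|_7 = 49

Step 1 — compute v_7(x) by factoring powers of 7 out of the numerator and denominator: v_7(11/2303) = -2. Step 2 — apply |x|_p = p^{-v_p(x)} = 7^{2} = 49.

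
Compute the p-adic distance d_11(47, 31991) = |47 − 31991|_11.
d_11(47, 31991) = 1/1331

Step 1 — x − y = 47 − 31991 = -31944. Step 2 — v_11(-31944) = 3 (factor: -31944 = −(11^3 · 24); the sign does not affect v_p). Step 3 — |x − y|_11 = 11^{-3} = 1/1331.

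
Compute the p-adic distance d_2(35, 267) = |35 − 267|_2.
d_2(35, 267) = 1/8

Step 1 — x − y = 35 − 267 = -232. Step 2 — v_2(-232) = 3 (factor: -232 = −(2^3 · 29); the sign does not affect v_p). Step 3 — |x − y|_2 = 2^{-3} = 1/8.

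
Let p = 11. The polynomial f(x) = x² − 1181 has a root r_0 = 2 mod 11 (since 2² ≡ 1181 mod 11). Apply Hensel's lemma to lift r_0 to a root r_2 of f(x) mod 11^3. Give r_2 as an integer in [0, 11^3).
r_2 = 508 (mod 1331)

Hensel's recurrence: r_{i+1} = r_i − f(r_i)·(f′(r_i))^{-1} mod 11^{i+2}, with f′(x) = 2x. Iterate:
  r_0 = 2 (mod 11)
  r_1 = 24 (mod 121)
  r_2 = 508 (mod 1331)
Final: r_2 = 508, and one checks f(r_2) ≡ 0 mod 11^3.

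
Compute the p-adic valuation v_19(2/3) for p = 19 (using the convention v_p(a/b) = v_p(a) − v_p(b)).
v_19(2/3) = 0

Factor powers of 19 from the numerator and denominator of the reduced fraction: 2 = 19^0 · 2 and 3 = 19^0 · 3. Apply v_p(a/b) = v_p(a) − v_p(b): v_19(2/3) = 0 − 0 = 0.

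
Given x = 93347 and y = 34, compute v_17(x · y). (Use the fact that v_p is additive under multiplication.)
v_17(3173798) = 4

v_p(x) = 3 (factor: 93347 = 17^3 · 19); v_p(y) = 1 (factor: 34 = 17^1 · 2). Additivity: v_p(xy) = v_p(x) + v_p(y) = 3 + 1 = 4. (Direct check: xy = 3173798 = 17^4 · (38).)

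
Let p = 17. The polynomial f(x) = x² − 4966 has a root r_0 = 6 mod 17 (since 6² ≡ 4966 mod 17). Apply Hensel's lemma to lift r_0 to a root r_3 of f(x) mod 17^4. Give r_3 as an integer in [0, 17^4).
r_3 = 59421 (mod 83521)

Hensel's recurrence: r_{i+1} = r_i − f(r_i)·(f′(r_i))^{-1} mod 17^{i+2}, with f′(x) = 2x. Iterate:
  r_0 = 6 (mod 17)
  r_1 = 176 (mod 289)
  r_2 = 465 (mod 4913)
  r_3 = 59421 (mod 83521)
Final: r_3 = 59421, and one checks f(r_3) ≡ 0 mod 17^4.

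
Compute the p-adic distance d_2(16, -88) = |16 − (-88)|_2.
d_2(16, -88) = 1/8

Step 1 — x − y = 16 − (-88) = 104. Step 2 — v_2(104) = 3 (factor: 104 = (2^3 · 13); the sign does not affect v_p). Step 3 — |x − y|_2 = 2^{-3} = 1/8.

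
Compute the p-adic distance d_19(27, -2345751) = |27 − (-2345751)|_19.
d_19(27, -2345751) = 1/130321

Step 1 — x − y = 27 − (-2345751) = 2345778. Step 2 — v_19(2345778) = 4 (factor: 2345778 = (19^4 · 18); the sign does not affect v_p). Step 3 — |x − y|_19 = 19^{-4} = 1/130321.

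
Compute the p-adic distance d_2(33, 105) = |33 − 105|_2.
d_2(33, 105) = 1/8

Step 1 — x − y = 33 − 105 = -72. Step 2 — v_2(-72) = 3 (factor: -72 = −(2^3 · 9); the sign does not affect v_p). Step 3 — |x − y|_2 = 2^{-3} = 1/8.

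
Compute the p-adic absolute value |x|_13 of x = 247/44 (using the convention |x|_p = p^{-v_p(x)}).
|247/44|_13 = 1/13

Step 1 — compute v_13(x) by factoring powers of 13 out of the numerator and denominator: v_13(247/44) = 1. Step 2 — apply |x|_p = p^{-v_p(x)} = 13^{-1} = 1/13.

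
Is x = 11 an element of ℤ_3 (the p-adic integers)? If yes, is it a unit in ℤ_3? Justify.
x ∈ ℤ_3^× (unit); v_3(x) = 0

ℤ_3 = {x ∈ ℚ_3 : v_3(x) ≥ 0} and ℤ_3^× = {x ∈ ℤ_3 : v_3(x) = 0}. Here v_3(11) = v_3(num) − v_3(den) = 0; compare against these criteria.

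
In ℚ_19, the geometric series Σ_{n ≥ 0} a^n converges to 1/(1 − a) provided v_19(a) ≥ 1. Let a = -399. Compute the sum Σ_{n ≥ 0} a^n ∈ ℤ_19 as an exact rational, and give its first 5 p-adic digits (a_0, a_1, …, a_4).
Σ a^n = 1/(1 − a) = 1/400;  first 5 digits = (1, 17, 2, 15, 4)

v_19(a) = 1 ≥ 1, so the series converges in ℤ_19 to 1/(1 − a) = 1/(1 − (-399)) = 1/400. Expand this rational in ℤ_19: compute digits iteratively via d_i = x_i mod 19, x_{i+1} = (x_i − d_i)/19. The first 5 digits are (1, 17, 2, 15, 4).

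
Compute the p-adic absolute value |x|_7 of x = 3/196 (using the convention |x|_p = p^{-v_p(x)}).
|3/196|_7 = 49

Step 1 — compute v_7(x) by factoring powers of 7 out of the numerator and denominator: v_7(3/196) = -2. Step 2 — apply |x|_p = p^{-v_p(x)} = 7^{2} = 49.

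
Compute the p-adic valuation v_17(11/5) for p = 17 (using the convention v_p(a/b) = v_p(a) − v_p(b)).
v_17(11/5) = 0

Factor powers of 17 from the numerator and denominator of the reduced fraction: 11 = 17^0 · 11 and 5 = 17^0 · 5. Apply v_p(a/b) = v_p(a) − v_p(b): v_17(11/5) = 0 − 0 = 0.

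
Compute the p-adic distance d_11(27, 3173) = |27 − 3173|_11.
d_11(27, 3173) = 1/121

Step 1 — x − y = 27 − 3173 = -3146. Step 2 — v_11(-3146) = 2 (factor: -3146 = −(11^2 · 26); the sign does not affect v_p). Step 3 — |x − y|_11 = 11^{-2} = 1/121.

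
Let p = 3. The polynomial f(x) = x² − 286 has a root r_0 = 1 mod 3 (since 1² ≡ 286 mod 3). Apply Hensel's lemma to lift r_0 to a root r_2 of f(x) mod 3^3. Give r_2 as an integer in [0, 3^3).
r_2 = 4 (mod 27)

Hensel's recurrence: r_{i+1} = r_i − f(r_i)·(f′(r_i))^{-1} mod 3^{i+2}, with f′(x) = 2x. Iterate:
  r_0 = 1 (mod 3)
  r_1 = 4 (mod 9)
  r_2 = 4 (mod 27)
Final: r_2 = 4, and one checks f(r_2) ≡ 0 mod 3^3.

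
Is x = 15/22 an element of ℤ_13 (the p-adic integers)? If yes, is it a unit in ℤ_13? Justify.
x ∈ ℤ_13^× (unit); v_13(x) = 0

ℤ_13 = {x ∈ ℚ_13 : v_13(x) ≥ 0} and ℤ_13^× = {x ∈ ℤ_13 : v_13(x) = 0}. Here v_13(15/22) = v_13(num) − v_13(den) = 0; compare against these criteria.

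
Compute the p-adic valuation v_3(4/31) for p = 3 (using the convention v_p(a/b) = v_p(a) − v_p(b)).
v_3(4/31) = 0

Factor powers of 3 from the numerator and denominator of the reduced fraction: 4 = 3^0 · 4 and 31 = 3^0 · 31. Apply v_p(a/b) = v_p(a) − v_p(b): v_3(4/31) = 0 − 0 = 0.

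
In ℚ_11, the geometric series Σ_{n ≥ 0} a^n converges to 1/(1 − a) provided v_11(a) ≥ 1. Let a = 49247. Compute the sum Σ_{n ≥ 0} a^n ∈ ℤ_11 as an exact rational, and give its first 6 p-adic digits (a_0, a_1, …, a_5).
Σ a^n = 1/(1 − a) = -1/49246;  first 6 digits = (1, 0, 0, 4, 3, 0)

v_11(a) = 3 ≥ 1, so the series converges in ℤ_11 to 1/(1 − a) = 1/(1 − 49247) = -1/49246. Expand this rational in ℤ_11: compute digits iteratively via d_i = x_i mod 11, x_{i+1} = (x_i − d_i)/11. The first 6 digits are (1, 0, 0, 4, 3, 0).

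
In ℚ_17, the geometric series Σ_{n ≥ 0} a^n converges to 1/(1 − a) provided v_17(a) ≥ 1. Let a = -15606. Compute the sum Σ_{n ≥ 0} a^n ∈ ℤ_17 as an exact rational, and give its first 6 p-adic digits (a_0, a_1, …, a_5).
Σ a^n = 1/(1 − a) = 1/15607;  first 6 digits = (1, 0, 14, 13, 8, 1)

v_17(a) = 2 ≥ 1, so the series converges in ℤ_17 to 1/(1 − a) = 1/(1 − (-15606)) = 1/15607. Expand this rational in ℤ_17: compute digits iteratively via d_i = x_i mod 17, x_{i+1} = (x_i − d_i)/17. The first 6 digits are (1, 0, 14, 13, 8, 1).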